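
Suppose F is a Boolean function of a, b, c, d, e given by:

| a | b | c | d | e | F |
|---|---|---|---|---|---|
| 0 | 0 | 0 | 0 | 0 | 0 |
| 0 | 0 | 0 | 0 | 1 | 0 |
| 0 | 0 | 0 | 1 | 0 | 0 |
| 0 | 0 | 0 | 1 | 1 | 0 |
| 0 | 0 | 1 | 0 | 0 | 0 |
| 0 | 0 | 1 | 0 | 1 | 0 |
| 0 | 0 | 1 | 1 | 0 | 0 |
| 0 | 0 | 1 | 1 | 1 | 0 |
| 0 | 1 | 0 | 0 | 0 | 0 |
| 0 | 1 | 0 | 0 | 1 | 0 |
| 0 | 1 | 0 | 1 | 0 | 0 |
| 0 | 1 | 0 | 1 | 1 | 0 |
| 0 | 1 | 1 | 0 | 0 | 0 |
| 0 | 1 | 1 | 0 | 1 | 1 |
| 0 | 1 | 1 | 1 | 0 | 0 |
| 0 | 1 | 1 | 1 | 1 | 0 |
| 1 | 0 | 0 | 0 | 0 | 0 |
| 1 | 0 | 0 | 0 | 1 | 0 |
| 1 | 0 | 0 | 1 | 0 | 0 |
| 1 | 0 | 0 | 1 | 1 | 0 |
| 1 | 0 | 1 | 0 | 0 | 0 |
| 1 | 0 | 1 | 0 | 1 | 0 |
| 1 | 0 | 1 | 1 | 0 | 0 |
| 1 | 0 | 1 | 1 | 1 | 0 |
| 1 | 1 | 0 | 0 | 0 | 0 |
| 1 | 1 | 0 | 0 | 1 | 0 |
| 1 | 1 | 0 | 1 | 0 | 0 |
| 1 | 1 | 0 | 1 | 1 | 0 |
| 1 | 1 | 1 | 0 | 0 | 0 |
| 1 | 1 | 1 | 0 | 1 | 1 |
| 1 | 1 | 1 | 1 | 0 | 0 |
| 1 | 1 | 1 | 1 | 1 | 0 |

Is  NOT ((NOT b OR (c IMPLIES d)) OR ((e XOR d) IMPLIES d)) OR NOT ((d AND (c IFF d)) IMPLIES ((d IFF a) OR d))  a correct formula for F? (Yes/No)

Check the formula against F row by row:
  a=0, b=0, c=0, d=0, e=0: formula gives 0, F = 0 ✓
  a=0, b=0, c=0, d=0, e=1: formula gives 0, F = 0 ✓
  a=0, b=0, c=0, d=1, e=0: formula gives 0, F = 0 ✓
  a=0, b=0, c=0, d=1, e=1: formula gives 0, F = 0 ✓
  … (the remaining 28 rows also agree.)
No disagreement on any input; they are logically equivalent.

Yes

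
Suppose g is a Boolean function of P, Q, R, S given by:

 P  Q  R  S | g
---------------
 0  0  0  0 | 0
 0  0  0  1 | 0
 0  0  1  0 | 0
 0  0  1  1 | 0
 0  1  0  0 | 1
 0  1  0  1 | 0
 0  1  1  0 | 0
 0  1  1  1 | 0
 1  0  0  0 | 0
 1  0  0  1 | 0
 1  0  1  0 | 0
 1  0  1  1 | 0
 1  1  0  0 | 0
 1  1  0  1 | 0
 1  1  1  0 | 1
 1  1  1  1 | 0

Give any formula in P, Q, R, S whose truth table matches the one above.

g=1 on 2 inputs: (0,1,0,0), (1,1,1,0). Reading each as a conjunction of literals (¬P·Q·¬R·¬S, P·Q·R·¬S) and taking the OR gives the canonical DNF.

g(P, Q, R, S) = (((~P & Q) & ~R) & ~S) | (((P & Q) & R) & ~S)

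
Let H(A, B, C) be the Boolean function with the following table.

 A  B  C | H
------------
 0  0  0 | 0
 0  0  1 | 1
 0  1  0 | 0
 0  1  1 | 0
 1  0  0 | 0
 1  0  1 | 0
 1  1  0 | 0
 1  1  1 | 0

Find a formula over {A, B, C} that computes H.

H is 1 on exactly one input, (0,0,1), whose minterm is ¬A·¬B·C. So H is just that conjunction.

H(A, B, C) = (¬A ∧ ¬B) ∧ C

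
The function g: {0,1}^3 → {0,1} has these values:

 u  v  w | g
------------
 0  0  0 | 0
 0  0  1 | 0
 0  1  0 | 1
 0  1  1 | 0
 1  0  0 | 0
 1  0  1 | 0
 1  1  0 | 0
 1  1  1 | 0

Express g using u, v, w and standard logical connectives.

g is 1 on exactly one input, (0,1,0), whose minterm is ¬u·v·¬w. So g is just that conjunction.

g(u, v, w) = (u' · v) · w'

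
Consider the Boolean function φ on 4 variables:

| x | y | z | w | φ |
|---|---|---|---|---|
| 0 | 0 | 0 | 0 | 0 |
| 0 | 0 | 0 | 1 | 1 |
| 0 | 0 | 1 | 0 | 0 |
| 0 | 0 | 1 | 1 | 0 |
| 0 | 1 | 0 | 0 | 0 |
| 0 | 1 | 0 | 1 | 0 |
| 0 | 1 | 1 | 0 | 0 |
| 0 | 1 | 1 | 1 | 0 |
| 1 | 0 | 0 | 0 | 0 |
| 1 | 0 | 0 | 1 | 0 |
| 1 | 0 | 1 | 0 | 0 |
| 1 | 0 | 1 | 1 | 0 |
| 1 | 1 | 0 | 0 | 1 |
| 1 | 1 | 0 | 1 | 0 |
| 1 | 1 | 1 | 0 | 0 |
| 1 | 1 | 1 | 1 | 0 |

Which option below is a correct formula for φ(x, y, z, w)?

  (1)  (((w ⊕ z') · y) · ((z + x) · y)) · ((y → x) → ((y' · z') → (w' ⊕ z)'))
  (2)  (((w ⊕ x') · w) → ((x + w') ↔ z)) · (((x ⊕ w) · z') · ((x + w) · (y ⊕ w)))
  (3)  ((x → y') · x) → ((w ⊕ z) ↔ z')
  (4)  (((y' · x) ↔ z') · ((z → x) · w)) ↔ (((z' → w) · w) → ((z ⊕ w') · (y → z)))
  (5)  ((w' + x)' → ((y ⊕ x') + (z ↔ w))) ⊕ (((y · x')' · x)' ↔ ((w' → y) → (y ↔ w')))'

(1) disagrees with φ on (0,0,0,1) (formula → 0, table → 1); rule it out.
(3) disagrees with φ on (0,0,0,0) (formula → 1, table → 0); rule it out.
(4) disagrees with φ on (0,1,0,1) (formula → 1, table → 0); rule it out.
(5) disagrees with φ on (0,0,0,0) (formula → 1, table → 0); rule it out.
That leaves (2). Evaluating it on every row reproduces the table of φ exactly.

2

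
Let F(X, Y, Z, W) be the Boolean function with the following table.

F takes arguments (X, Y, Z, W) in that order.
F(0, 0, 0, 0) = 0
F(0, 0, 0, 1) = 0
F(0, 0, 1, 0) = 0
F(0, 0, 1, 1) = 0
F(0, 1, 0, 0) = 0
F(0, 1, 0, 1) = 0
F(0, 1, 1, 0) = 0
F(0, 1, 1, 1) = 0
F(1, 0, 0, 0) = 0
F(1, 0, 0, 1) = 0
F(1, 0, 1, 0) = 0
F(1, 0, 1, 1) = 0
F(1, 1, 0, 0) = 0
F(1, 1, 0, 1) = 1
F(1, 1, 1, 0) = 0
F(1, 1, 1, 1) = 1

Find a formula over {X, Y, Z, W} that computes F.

F=1 on 2 inputs: (1,1,0,1), (1,1,1,1). Reading each as a conjunction of literals (X·Y·¬Z·W, X·Y·Z·W) and taking the OR gives the canonical DNF.

F(X, Y, Z, W) = (((X and Y) and not Z) and W) or (((X and Y) and Z) and W)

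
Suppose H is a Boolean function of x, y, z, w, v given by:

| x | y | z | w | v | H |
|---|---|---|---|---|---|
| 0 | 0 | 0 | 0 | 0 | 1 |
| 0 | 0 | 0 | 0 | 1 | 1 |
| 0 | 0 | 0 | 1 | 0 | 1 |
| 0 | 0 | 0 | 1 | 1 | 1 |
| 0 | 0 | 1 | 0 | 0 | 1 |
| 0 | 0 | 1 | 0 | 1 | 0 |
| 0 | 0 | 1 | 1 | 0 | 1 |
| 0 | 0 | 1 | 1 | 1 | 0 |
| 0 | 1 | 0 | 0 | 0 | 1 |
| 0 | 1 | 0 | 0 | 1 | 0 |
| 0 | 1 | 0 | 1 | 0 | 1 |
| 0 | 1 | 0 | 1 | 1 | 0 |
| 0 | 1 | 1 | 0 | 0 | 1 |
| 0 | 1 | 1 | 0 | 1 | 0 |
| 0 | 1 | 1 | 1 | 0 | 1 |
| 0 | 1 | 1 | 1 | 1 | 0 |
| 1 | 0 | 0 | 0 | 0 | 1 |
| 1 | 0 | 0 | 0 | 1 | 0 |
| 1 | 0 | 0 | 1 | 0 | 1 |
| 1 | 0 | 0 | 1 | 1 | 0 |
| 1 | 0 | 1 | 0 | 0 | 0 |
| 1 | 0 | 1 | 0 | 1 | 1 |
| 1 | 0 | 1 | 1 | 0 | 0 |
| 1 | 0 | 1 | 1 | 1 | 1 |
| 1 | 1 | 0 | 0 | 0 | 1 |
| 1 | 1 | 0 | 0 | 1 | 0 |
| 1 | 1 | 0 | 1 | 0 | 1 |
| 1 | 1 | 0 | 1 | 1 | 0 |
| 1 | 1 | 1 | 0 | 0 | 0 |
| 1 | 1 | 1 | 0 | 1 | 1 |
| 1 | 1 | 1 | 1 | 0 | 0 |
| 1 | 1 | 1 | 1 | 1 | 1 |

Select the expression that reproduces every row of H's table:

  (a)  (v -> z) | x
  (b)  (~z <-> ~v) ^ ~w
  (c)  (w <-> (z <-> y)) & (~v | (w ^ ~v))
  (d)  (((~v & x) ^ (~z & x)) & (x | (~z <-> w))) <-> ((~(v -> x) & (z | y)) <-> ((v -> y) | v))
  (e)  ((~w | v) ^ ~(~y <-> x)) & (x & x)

d

(a): at (0,0,0,0,1) it gives 0, but H = 1 — eliminated.
(b): at (0,0,0,0,0) it gives 0, but H = 1 — eliminated.
(c): at (0,0,0,0,0) it gives 0, but H = 1 — eliminated.
(e): at (0,0,0,0,0) it gives 0, but H = 1 — eliminated.
Only (d) survives; checking it on all 32 rows confirms it matches H.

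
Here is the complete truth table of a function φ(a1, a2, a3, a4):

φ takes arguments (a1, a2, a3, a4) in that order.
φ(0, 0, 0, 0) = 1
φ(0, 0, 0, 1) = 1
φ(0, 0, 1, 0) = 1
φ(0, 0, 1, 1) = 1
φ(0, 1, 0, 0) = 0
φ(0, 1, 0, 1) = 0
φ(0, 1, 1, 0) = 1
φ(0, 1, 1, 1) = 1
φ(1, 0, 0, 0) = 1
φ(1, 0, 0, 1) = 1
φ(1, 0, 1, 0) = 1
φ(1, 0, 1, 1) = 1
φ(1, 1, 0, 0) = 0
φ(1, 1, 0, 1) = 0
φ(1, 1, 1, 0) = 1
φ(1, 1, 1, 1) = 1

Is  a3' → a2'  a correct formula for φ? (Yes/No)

Yes

Check the formula against φ row by row:
  a1=0, a2=0, a3=0, a4=0: formula gives 1, φ = 1 ✓
  a1=0, a2=0, a3=0, a4=1: formula gives 1, φ = 1 ✓
  a1=0, a2=0, a3=1, a4=0: formula gives 1, φ = 1 ✓
  a1=0, a2=0, a3=1, a4=1: formula gives 1, φ = 1 ✓
  …and likewise for the remaining 12 rows.
No disagreement on any input; they are logically equivalent.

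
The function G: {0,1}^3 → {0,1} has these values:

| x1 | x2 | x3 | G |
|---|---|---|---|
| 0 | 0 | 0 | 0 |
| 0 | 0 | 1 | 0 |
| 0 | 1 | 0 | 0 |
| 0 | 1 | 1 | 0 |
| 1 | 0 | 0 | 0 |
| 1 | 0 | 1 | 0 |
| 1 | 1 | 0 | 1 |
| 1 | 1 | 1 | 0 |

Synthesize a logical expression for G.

G is 1 on exactly one input, (1,1,0), whose minterm is x1·x2·¬x3. So G is just that conjunction.

G(x1, x2, x3) = (x1 · x2) · x3'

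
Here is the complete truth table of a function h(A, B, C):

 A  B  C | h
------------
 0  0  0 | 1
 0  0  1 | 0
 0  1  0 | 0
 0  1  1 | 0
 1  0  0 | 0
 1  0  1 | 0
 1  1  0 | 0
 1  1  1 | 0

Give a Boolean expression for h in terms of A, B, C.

The output is 1 only when every input is 0 — NOR of all inputs.

h(A, B, C) = NOT ((A OR B) OR C)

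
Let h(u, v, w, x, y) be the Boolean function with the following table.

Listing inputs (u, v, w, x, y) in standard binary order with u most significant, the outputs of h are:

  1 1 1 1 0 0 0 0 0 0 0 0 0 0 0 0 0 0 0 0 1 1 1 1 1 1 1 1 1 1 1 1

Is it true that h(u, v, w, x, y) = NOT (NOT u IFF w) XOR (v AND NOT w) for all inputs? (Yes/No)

Yes

Check the formula against h row by row:
  u=0, v=0, w=0, x=0, y=0: formula gives 1, h = 1 ✓
  u=0, v=0, w=0, x=0, y=1: formula gives 1, h = 1 ✓
  u=0, v=0, w=0, x=1, y=0: formula gives 1, h = 1 ✓
  u=0, v=0, w=0, x=1, y=1: formula gives 1, h = 1 ✓
  …and likewise for the remaining 28 rows.
No disagreement on any input; they are logically equivalent.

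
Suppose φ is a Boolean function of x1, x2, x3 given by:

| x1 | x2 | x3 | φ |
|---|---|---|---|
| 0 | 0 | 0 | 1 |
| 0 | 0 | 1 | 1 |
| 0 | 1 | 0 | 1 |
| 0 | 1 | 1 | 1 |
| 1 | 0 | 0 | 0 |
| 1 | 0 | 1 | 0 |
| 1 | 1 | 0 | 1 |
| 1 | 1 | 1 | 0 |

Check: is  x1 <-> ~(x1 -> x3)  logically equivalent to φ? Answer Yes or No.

Test each input against both φ and the formula:
  x1=0, x2=0, x3=0: formula gives 1, φ = 1 ✓
  x1=0, x2=0, x3=1: formula gives 1, φ = 1 ✓
  x1=0, x2=1, x3=0: formula gives 1, φ = 1 ✓
  x1=0, x2=1, x3=1: formula gives 1, φ = 1 ✓
  x1=1, x2=0, x3=0: formula gives 1, but φ = 0 ✗
Row (1,0,0) is a counterexample, so the formula is not equivalent to φ.

No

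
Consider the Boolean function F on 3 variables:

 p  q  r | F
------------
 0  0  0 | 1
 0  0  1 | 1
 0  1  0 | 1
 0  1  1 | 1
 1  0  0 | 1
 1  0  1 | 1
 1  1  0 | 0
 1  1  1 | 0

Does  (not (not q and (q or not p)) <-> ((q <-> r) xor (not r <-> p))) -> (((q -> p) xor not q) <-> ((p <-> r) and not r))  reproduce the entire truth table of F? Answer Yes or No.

Yes

Test each input against both F and the formula:
  p=0, q=0, r=0: formula gives 1, F = 1 ✓
  p=0, q=0, r=1: formula gives 1, F = 1 ✓
  p=0, q=1, r=0: formula gives 1, F = 1 ✓
  p=0, q=1, r=1: formula gives 1, F = 1 ✓
  p=1, q=0, r=0: formula gives 1, F = 1 ✓
  …and likewise for the remaining 3 rows.
Every row agrees, so the formula is equivalent.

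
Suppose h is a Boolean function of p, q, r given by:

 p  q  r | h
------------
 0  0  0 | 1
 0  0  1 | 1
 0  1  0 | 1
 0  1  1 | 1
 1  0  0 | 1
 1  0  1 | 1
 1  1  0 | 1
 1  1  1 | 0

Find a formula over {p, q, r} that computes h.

h(p, q, r) = NOT ((p AND q) AND r)

The output is 0 only when every input is 1 — NAND of all inputs.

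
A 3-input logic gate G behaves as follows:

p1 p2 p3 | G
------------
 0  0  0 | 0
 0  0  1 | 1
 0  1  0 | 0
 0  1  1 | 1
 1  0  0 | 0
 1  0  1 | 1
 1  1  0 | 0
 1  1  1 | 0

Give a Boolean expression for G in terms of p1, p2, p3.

G(p1, p2, p3) = (((NOT p1 AND NOT p2) AND p3) OR ((NOT p1 AND p2) AND p3)) OR ((p1 AND NOT p2) AND p3)

G=1 on 3 inputs: (0,0,1), (0,1,1), (1,0,1). Reading each as a conjunction of literals (¬p1·¬p2·p3, ¬p1·p2·p3, p1·¬p2·p3) and taking the OR gives the canonical DNF.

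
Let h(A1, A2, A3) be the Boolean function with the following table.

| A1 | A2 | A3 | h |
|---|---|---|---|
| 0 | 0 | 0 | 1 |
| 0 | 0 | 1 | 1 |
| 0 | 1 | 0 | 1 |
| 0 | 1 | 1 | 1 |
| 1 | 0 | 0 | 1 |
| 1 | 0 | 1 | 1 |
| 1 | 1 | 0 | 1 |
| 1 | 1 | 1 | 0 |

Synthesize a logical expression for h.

The output is 0 only when every input is 1 — NAND of all inputs.

h(A1, A2, A3) = ¬((A1 ∧ A2) ∧ A3)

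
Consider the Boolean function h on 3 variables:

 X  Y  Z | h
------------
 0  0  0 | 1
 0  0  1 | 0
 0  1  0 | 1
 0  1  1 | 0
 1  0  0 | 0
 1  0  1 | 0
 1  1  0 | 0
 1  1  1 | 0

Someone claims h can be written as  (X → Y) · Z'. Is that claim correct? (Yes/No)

Check the formula against h row by row:
  X=0, Y=0, Z=0: formula gives 1, h = 1 ✓
  X=0, Y=0, Z=1: formula gives 0, h = 0 ✓
  X=0, Y=1, Z=0: formula gives 1, h = 1 ✓
  X=0, Y=1, Z=1: formula gives 0, h = 0 ✓
  X=1, Y=0, Z=0: formula gives 0, h = 0 ✓
  …
  X=1, Y=1, Z=0: formula gives 1, but h = 0 ✗
Row (1,1,0) is a counterexample, so the formula is not equivalent to h.

No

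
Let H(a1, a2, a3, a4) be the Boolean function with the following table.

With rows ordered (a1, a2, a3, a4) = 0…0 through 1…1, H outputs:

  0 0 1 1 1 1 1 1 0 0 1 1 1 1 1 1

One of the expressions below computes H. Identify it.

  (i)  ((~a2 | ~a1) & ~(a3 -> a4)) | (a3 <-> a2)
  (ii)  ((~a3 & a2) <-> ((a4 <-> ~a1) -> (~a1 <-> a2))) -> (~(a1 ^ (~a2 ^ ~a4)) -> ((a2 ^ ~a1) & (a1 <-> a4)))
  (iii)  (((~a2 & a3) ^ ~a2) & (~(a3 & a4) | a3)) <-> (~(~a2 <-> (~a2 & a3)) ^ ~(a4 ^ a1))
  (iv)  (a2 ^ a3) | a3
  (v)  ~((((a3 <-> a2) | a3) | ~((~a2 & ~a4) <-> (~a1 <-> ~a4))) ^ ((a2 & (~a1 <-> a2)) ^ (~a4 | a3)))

iv

(i) fails at (0,0,0,0): the formula yields 1, H is 0.
(ii) fails at (0,0,0,0): the formula yields 1, H is 0.
(iii) fails at (0,0,0,1): the formula yields 1, H is 0.
(v) fails at (0,0,0,0): the formula yields 1, H is 0.
(iv) is the remaining candidate, and it agrees with H on all 16 inputs.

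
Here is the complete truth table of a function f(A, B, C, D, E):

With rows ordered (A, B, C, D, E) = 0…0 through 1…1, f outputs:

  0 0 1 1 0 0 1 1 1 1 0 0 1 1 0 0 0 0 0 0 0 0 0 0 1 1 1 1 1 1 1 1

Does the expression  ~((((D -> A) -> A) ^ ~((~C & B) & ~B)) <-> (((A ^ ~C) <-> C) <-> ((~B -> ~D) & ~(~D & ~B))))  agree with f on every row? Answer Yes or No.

Evaluate ~((((D -> A) -> A) ^ ~((~C & B) & ~B)) <-> (((A ^ ~C) <-> C) <-> ((~B -> ~D) & ~(~D & ~B)))) on each row and compare to f:
  A=0, B=0, C=0, D=0, E=0: formula gives 0, f = 0 ✓
  A=0, B=0, C=0, D=0, E=1: formula gives 0, f = 0 ✓
  A=0, B=0, C=0, D=1, E=0: formula gives 1, f = 1 ✓
  A=0, B=0, C=0, D=1, E=1: formula gives 1, f = 1 ✓
  …and likewise for the remaining 28 rows.
All 32 rows match — the expression computes f exactly.

Yes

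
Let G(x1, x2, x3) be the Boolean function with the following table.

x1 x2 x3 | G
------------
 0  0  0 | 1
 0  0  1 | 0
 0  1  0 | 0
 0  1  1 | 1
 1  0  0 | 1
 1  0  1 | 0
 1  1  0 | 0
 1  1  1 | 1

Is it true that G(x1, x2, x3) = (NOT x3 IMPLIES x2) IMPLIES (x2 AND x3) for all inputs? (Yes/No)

Evaluate (NOT x3 IMPLIES x2) IMPLIES (x2 AND x3) on each row and compare to G:
  x1=0, x2=0, x3=0: formula gives 1, G = 1 ✓
  x1=0, x2=0, x3=1: formula gives 0, G = 0 ✓
  x1=0, x2=1, x3=0: formula gives 0, G = 0 ✓
  x1=0, x2=1, x3=1: formula gives 1, G = 1 ✓
  x1=1, x2=0, x3=0: formula gives 1, G = 1 ✓
  …and likewise for the remaining 3 rows.
No disagreement on any input; they are logically equivalent.

Yes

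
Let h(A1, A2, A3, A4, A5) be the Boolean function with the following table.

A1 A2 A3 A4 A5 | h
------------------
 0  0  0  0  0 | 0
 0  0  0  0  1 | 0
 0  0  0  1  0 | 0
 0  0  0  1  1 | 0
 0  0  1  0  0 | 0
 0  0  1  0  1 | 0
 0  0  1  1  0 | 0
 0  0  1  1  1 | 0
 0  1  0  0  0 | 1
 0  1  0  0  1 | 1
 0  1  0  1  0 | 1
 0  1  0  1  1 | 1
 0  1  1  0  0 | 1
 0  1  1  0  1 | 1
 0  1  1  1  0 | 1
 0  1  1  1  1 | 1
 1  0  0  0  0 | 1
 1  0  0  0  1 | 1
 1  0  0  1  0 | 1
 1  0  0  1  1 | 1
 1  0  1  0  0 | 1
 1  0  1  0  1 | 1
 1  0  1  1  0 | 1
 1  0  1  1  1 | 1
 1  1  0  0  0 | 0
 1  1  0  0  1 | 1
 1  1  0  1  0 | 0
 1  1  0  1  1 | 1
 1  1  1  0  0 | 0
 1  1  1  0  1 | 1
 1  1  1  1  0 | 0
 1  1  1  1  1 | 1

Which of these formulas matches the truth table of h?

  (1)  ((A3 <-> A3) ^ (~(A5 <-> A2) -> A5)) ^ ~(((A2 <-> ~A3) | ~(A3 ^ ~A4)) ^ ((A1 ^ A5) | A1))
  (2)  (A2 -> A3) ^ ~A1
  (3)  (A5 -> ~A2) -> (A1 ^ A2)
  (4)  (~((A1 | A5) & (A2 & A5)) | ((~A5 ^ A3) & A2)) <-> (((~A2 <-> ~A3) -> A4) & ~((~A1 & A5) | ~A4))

3

(1) disagrees with h on (0,0,0,0,0) (formula → 1, table → 0); rule it out.
(2) disagrees with h on (0,1,1,0,0) (formula → 0, table → 1); rule it out.
(4) disagrees with h on (0,0,0,1,0) (formula → 1, table → 0); rule it out.
That leaves (3). Evaluating it on every row reproduces the table of h exactly.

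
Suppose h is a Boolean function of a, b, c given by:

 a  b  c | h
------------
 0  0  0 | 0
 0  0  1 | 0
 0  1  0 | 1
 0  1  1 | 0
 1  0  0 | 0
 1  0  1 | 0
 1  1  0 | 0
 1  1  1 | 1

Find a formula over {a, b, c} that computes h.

h(a, b, c) = ((not a and b) and not c) or ((a and b) and c)

h=1 on 2 inputs: (0,1,0), (1,1,1). Reading each as a conjunction of literals (¬a·b·¬c, a·b·c) and taking the OR gives the canonical DNF.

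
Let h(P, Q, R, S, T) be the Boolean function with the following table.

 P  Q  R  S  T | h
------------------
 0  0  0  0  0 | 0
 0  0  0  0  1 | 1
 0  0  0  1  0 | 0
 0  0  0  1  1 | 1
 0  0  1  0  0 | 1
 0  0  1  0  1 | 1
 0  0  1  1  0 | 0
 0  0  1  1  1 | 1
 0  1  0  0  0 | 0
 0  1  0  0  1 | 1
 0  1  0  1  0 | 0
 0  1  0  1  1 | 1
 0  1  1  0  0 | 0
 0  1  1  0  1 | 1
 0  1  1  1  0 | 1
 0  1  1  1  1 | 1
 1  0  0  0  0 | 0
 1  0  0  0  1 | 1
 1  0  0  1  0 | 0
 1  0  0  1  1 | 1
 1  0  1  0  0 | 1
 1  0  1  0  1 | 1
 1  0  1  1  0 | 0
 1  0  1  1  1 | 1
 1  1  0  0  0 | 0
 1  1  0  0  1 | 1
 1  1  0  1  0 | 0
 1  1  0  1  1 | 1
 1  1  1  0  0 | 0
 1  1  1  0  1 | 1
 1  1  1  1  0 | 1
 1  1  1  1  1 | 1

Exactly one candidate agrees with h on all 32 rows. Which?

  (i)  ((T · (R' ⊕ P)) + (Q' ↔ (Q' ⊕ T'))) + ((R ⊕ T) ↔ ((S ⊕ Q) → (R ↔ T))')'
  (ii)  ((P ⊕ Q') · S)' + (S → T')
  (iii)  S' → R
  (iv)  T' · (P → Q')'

i

(ii): at (0,0,0,0,0) it gives 1, but h = 0 — eliminated.
(iii): at (0,0,0,0,1) it gives 0, but h = 1 — eliminated.
(iv): at (0,0,0,0,1) it gives 0, but h = 1 — eliminated.
Only (i) survives; checking it on all 32 rows confirms it matches h.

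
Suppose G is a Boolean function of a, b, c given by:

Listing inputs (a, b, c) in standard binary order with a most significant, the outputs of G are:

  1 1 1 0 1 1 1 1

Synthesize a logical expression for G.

G(a, b, c) = not ((not a and b) and c)

G is 0 on exactly one input, (0,1,1), whose minterm is ¬a·b·c. So G is the negation of that single conjunction.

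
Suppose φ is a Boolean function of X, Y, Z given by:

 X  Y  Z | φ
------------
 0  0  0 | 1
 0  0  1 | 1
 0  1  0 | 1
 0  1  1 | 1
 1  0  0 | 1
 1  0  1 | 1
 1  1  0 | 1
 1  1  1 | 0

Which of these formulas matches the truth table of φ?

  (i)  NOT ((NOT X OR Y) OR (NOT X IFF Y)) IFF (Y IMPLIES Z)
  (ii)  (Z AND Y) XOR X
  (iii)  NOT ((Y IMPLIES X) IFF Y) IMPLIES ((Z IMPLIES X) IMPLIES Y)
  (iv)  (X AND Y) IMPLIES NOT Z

iv

(i) disagrees with φ on (0,0,0) (formula → 0, table → 1); rule it out.
(ii) disagrees with φ on (0,0,0) (formula → 0, table → 1); rule it out.
(iii) disagrees with φ on (0,0,0) (formula → 0, table → 1); rule it out.
Only (iv) survives; checking it on all 8 rows confirms it matches φ.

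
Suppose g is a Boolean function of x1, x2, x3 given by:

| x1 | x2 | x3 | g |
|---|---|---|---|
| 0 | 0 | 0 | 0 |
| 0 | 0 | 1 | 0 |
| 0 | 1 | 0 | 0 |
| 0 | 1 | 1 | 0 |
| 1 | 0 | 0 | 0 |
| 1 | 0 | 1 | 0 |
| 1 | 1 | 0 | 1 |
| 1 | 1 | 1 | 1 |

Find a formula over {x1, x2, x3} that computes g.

g(x1, x2, x3) = ((x1 ∧ x2) ∧ ¬x3) ∨ ((x1 ∧ x2) ∧ x3)

g=1 on 2 inputs: (1,1,0), (1,1,1). Reading each as a conjunction of literals (x1·x2·¬x3, x1·x2·x3) and taking the OR gives the canonical DNF.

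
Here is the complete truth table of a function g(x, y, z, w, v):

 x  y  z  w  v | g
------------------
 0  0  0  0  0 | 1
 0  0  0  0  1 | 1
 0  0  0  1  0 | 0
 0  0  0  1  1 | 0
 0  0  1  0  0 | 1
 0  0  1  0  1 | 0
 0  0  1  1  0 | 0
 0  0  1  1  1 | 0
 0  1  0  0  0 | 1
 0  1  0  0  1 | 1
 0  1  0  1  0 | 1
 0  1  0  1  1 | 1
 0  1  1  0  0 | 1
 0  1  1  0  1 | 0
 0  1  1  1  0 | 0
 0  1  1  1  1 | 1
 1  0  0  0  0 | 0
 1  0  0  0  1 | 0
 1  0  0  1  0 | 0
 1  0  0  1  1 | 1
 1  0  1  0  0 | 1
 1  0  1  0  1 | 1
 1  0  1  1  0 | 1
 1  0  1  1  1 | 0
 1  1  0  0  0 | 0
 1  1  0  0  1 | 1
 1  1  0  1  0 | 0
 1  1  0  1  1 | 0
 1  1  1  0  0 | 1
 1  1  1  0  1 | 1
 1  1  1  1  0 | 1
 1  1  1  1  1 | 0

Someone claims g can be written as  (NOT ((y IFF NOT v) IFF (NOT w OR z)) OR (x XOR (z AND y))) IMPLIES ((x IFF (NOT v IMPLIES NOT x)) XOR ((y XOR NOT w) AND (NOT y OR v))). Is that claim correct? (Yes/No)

Test each input against both g and the formula:
  x=0, y=0, z=0, w=0, v=0: formula gives 1, g = 1 ✓
  x=0, y=0, z=0, w=0, v=1: formula gives 1, g = 1 ✓
  x=0, y=0, z=0, w=1, v=0: formula gives 1, but g = 0 ✗
Row (0,0,0,1,0) is a counterexample, so the formula is not equivalent to g.

No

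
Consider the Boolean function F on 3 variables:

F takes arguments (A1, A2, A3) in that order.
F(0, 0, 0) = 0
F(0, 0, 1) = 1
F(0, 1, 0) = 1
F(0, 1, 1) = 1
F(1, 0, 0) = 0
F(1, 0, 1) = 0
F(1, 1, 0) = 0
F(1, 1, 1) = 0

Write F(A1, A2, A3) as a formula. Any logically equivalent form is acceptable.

Collect the rows where F=1 — (0,0,1), (0,1,0), (0,1,1) — and write one minterm per row: ¬A1·¬A2·A3, ¬A1·A2·¬A3, ¬A1·A2·A3. Their union (logical OR) reproduces the table exactly.

F(A1, A2, A3) = (((~A1 & ~A2) & A3) | ((~A1 & A2) & ~A3)) | ((~A1 & A2) & A3)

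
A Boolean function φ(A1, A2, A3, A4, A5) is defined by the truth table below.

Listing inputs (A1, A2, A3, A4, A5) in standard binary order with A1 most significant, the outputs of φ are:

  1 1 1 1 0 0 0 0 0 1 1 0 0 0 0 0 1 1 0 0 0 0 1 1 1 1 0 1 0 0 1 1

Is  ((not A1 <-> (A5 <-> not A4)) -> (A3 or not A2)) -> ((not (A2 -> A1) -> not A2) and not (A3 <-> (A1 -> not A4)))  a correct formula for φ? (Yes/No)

Test each input against both φ and the formula:
  A1=0, A2=0, A3=0, A4=0, A5=0: formula gives 1, φ = 1 ✓
  A1=0, A2=0, A3=0, A4=0, A5=1: formula gives 1, φ = 1 ✓
  A1=0, A2=0, A3=0, A4=1, A5=0: formula gives 1, φ = 1 ✓
  A1=0, A2=0, A3=0, A4=1, A5=1: formula gives 1, φ = 1 ✓
  …and likewise for the remaining 28 rows.
All 32 rows match — the expression computes φ exactly.

Yes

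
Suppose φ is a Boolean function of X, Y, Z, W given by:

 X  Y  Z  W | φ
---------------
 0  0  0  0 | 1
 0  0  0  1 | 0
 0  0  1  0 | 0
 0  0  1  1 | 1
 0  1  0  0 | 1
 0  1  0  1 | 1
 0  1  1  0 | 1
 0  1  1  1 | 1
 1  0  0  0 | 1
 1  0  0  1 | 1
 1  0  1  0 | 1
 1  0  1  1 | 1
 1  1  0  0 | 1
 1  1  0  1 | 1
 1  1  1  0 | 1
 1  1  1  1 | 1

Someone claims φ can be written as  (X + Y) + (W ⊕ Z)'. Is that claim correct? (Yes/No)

Check the formula against φ row by row:
  X=0, Y=0, Z=0, W=0: formula gives 1, φ = 1 ✓
  X=0, Y=0, Z=0, W=1: formula gives 0, φ = 0 ✓
  X=0, Y=0, Z=1, W=0: formula gives 0, φ = 0 ✓
  X=0, Y=0, Z=1, W=1: formula gives 1, φ = 1 ✓
  …and likewise for the remaining 12 rows.
Every row agrees, so the formula is equivalent.

Yes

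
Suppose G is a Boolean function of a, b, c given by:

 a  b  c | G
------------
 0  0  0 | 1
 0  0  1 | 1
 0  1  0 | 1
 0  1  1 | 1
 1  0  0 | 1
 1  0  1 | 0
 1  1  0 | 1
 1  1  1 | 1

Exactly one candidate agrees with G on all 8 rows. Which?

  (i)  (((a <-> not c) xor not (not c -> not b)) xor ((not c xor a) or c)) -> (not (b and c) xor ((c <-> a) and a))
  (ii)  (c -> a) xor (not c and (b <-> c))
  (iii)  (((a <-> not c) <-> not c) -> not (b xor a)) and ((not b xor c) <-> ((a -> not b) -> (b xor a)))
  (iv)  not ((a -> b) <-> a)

(ii) disagrees with G on (0,0,0) (formula → 0, table → 1); rule it out.
(iii) disagrees with G on (0,0,0) (formula → 0, table → 1); rule it out.
(iv) disagrees with G on (1,0,1) (formula → 1, table → 0); rule it out.
That leaves (i). Evaluating it on every row reproduces the table of G exactly.

i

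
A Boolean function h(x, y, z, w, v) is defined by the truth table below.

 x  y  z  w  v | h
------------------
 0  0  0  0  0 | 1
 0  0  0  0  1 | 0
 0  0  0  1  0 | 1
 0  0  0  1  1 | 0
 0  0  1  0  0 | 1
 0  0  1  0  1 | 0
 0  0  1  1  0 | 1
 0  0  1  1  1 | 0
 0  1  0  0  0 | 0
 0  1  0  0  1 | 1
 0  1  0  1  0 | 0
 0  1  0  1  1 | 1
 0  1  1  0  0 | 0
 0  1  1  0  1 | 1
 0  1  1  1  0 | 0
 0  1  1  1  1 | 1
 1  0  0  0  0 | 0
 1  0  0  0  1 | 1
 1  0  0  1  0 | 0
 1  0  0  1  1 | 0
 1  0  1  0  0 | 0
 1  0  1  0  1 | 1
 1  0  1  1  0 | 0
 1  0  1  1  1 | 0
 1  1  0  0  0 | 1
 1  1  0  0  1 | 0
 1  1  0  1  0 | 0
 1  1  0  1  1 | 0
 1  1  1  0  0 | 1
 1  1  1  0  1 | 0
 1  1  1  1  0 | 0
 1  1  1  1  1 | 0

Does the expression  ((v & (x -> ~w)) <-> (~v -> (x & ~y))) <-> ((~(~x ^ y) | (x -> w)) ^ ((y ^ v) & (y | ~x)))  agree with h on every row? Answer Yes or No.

Evaluate ((v & (x -> ~w)) <-> (~v -> (x & ~y))) <-> ((~(~x ^ y) | (x -> w)) ^ ((y ^ v) & (y | ~x))) on each row and compare to h:
  x=0, y=0, z=0, w=0, v=0: formula gives 1, h = 1 ✓
  x=0, y=0, z=0, w=0, v=1: formula gives 0, h = 0 ✓
  x=0, y=0, z=0, w=1, v=0: formula gives 1, h = 1 ✓
  x=0, y=0, z=0, w=1, v=1: formula gives 0, h = 0 ✓
  … (the remaining 28 rows also agree.)
No disagreement on any input; they are logically equivalent.

Yes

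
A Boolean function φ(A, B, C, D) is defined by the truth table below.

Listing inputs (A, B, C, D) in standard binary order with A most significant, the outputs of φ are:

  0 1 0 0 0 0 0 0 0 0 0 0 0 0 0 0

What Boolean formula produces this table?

φ(A, B, C, D) = ((A' · B') · C') · D

Only row (0,0,0,1) gives 1. That row's minterm ¬A·¬B·¬C·D is φ directly.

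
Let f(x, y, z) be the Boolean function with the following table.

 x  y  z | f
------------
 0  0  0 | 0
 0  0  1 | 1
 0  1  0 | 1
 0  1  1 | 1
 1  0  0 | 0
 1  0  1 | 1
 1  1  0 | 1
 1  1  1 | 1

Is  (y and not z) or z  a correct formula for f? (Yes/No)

Test each input against both f and the formula:
  x=0, y=0, z=0: formula gives 0, f = 0 ✓
  x=0, y=0, z=1: formula gives 1, f = 1 ✓
  x=0, y=1, z=0: formula gives 1, f = 1 ✓
  x=0, y=1, z=1: formula gives 1, f = 1 ✓
  x=1, y=0, z=0: formula gives 0, f = 0 ✓
  … (the remaining 3 rows also agree.)
Every row agrees, so the formula is equivalent.

Yes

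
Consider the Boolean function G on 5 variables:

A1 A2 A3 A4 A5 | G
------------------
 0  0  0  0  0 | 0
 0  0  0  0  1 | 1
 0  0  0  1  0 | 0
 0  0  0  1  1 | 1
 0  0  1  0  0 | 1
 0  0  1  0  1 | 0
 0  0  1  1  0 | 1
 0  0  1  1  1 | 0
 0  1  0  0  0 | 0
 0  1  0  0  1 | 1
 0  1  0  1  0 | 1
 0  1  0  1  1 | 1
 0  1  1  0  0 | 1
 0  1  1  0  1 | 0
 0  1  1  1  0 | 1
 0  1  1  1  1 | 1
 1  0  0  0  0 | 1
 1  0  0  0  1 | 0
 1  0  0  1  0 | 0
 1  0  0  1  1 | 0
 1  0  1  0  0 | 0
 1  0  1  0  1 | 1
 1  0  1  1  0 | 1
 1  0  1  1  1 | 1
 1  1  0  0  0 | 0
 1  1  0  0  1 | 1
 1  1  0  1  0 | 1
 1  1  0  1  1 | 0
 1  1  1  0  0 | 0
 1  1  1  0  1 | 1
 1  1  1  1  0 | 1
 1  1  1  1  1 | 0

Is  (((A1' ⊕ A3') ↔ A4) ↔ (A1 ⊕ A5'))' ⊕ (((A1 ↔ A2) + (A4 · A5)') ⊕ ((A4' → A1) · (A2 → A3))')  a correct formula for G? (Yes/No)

Yes

Check the formula against G row by row:
  A1=0, A2=0, A3=0, A4=0, A5=0: formula gives 0, G = 0 ✓
  A1=0, A2=0, A3=0, A4=0, A5=1: formula gives 1, G = 1 ✓
  A1=0, A2=0, A3=0, A4=1, A5=0: formula gives 0, G = 0 ✓
  A1=0, A2=0, A3=0, A4=1, A5=1: formula gives 1, G = 1 ✓
  … (the remaining 28 rows also agree.)
No disagreement on any input; they are logically equivalent.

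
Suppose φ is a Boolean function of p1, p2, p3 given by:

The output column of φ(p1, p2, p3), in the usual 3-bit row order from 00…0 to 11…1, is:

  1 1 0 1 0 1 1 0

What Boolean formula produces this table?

φ(p1, p2, p3) = ¬((((¬p1 ∧ p2) ∧ ¬p3) ∨ ((p1 ∧ ¬p2) ∧ ¬p3)) ∨ ((p1 ∧ p2) ∧ p3))

There are just 3 zero rows: (0,1,0), (1,0,0), (1,1,1). Their minterms are ¬p1·p2·¬p3, p1·¬p2·¬p3, p1·p2·p3; the OR of those covers precisely the 0-outputs, and negating it yields φ.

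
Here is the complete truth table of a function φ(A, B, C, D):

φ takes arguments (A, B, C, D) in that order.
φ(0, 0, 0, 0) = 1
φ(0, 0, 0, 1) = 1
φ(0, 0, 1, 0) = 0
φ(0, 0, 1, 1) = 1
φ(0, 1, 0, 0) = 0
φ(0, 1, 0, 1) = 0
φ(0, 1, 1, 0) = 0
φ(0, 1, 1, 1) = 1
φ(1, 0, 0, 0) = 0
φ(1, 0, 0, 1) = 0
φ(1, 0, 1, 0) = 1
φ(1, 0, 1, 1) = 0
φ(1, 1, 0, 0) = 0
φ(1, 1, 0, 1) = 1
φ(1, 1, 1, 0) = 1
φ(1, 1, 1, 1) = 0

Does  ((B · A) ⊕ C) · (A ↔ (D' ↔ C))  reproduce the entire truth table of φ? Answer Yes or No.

Evaluate ((B · A) ⊕ C) · (A ↔ (D' ↔ C)) on each row and compare to φ:
  A=0, B=0, C=0, D=0: formula gives 0, but φ = 1 ✗
A single disagreement suffices: at (0,0,0,0) they differ, so the formula does not compute φ.

No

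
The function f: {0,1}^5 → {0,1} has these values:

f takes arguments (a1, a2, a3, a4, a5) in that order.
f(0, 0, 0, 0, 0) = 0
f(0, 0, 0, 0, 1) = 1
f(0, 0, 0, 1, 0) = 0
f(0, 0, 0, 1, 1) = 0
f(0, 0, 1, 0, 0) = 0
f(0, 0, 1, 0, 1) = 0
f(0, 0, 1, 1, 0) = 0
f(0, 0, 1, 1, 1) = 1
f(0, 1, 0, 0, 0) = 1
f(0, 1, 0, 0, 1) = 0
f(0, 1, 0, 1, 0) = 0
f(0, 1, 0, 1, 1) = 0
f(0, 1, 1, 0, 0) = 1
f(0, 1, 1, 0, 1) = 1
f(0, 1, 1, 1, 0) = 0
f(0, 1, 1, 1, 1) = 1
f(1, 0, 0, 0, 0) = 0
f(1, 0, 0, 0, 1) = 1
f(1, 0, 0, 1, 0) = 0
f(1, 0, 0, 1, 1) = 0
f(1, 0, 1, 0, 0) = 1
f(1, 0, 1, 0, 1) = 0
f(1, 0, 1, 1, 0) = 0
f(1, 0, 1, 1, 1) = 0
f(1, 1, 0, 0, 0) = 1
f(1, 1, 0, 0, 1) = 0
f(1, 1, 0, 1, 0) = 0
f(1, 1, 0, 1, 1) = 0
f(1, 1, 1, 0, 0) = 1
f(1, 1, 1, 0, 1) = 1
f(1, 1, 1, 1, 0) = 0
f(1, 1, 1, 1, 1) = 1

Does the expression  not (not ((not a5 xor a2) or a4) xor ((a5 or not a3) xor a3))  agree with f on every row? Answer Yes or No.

Check the formula against f row by row:
  a1=0, a2=0, a3=0, a4=0, a5=0: formula gives 0, f = 0 ✓
  a1=0, a2=0, a3=0, a4=0, a5=1: formula gives 1, f = 1 ✓
  a1=0, a2=0, a3=0, a4=1, a5=0: formula gives 0, f = 0 ✓
  a1=0, a2=0, a3=0, a4=1, a5=1: formula gives 0, f = 0 ✓
  …
  a1=1, a2=0, a3=1, a4=0, a5=0: formula gives 0, but f = 1 ✗
Row (1,0,1,0,0) is a counterexample, so the formula is not equivalent to f.

No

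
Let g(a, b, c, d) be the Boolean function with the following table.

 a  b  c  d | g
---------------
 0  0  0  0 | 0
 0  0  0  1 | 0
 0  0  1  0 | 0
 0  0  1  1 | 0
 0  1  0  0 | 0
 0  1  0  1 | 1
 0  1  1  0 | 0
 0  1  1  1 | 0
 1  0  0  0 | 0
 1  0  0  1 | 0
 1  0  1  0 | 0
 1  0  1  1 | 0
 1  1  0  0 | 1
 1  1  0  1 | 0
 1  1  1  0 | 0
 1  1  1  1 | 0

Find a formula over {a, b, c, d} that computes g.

g=1 on 2 inputs: (0,1,0,1), (1,1,0,0). Reading each as a conjunction of literals (¬a·b·¬c·d, a·b·¬c·¬d) and taking the OR gives the canonical DNF.

g(a, b, c, d) = (((not a and b) and not c) and d) or (((a and b) and not c) and not d)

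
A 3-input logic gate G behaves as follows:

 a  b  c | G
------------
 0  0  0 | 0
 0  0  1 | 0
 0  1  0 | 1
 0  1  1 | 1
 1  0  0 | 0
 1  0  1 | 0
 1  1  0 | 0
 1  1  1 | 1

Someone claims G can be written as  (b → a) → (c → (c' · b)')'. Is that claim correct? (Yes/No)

No

Test each input against both G and the formula:
  a=0, b=0, c=0: formula gives 0, G = 0 ✓
  a=0, b=0, c=1: formula gives 0, G = 0 ✓
  a=0, b=1, c=0: formula gives 1, G = 1 ✓
  a=0, b=1, c=1: formula gives 1, G = 1 ✓
  a=1, b=0, c=0: formula gives 0, G = 0 ✓
  …
  a=1, b=1, c=1: formula gives 0, but G = 1 ✗
A single disagreement suffices: at (1,1,1) they differ, so the formula does not compute G.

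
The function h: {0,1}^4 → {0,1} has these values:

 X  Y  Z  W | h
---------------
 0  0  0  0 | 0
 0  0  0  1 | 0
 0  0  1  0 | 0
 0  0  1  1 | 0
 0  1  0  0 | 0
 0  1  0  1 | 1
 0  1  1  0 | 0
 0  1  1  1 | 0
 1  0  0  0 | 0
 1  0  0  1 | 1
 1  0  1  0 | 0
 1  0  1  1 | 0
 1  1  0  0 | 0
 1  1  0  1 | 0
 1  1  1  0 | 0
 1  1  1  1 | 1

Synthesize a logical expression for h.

h=1 on 3 inputs: (0,1,0,1), (1,0,0,1), (1,1,1,1). Reading each as a conjunction of literals (¬X·Y·¬Z·W, X·¬Y·¬Z·W, X·Y·Z·W) and taking the OR gives the canonical DNF.

h(X, Y, Z, W) = ((((not X and Y) and not Z) and W) or (((X and not Y) and not Z) and W)) or (((X and Y) and Z) and W)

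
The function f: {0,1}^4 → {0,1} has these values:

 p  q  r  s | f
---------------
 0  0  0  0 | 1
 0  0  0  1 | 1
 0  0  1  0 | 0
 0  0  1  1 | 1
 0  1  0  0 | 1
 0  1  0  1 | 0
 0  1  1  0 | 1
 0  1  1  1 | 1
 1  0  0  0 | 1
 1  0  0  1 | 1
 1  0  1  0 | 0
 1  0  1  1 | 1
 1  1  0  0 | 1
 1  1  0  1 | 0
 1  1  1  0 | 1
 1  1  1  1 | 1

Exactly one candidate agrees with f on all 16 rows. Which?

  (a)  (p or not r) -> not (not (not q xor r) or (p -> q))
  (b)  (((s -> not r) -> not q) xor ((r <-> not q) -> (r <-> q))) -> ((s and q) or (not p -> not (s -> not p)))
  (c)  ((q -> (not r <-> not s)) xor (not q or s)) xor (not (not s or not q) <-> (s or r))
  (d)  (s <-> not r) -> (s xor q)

d

(a) fails at (0,0,0,0): the formula yields 0, f is 1.
(b) fails at (0,0,1,1): the formula yields 0, f is 1.
(c) fails at (0,0,0,1): the formula yields 0, f is 1.
(d) is the remaining candidate, and it agrees with f on all 16 inputs.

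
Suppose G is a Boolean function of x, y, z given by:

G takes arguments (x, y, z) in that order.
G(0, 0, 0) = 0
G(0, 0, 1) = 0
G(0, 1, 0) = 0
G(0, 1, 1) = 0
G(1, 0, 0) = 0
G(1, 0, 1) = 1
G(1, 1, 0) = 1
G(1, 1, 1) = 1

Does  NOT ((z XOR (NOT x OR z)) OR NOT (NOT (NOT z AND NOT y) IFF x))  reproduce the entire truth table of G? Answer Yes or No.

Check the formula against G row by row:
  x=0, y=0, z=0: formula gives 0, G = 0 ✓
  x=0, y=0, z=1: formula gives 0, G = 0 ✓
  x=0, y=1, z=0: formula gives 0, G = 0 ✓
  x=0, y=1, z=1: formula gives 0, G = 0 ✓
  x=1, y=0, z=0: formula gives 0, G = 0 ✓
  …and likewise for the remaining 3 rows.
All 8 rows match — the expression computes G exactly.

Yes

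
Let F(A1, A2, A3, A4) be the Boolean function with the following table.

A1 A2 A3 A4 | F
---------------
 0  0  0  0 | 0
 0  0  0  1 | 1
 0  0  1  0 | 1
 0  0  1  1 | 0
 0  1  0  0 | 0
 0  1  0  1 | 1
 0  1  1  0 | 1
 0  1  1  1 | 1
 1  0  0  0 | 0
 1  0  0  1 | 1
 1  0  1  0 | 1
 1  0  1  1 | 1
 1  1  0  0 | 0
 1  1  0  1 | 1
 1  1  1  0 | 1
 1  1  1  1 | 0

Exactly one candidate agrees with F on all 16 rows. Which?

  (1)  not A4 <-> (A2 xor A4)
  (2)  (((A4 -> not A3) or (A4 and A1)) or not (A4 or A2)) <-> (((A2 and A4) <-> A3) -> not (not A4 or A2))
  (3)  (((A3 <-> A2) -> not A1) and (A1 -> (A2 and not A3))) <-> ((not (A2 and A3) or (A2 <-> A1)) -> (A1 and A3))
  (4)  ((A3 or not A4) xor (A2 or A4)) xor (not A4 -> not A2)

2

(1) fails at (0,0,0,1): the formula yields 0, F is 1.
(3) fails at (0,0,0,1): the formula yields 0, F is 1.
(4) fails at (0,0,0,1): the formula yields 0, F is 1.
That leaves (2). Evaluating it on every row reproduces the table of F exactly.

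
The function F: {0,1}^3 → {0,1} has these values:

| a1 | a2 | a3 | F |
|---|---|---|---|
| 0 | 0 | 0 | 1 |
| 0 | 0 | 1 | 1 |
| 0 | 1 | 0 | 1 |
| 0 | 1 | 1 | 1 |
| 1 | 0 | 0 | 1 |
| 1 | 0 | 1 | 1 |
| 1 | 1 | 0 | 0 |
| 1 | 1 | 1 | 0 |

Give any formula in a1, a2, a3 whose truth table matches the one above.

F is 0 on only 2 rows — (1,1,0), (1,1,1). Writing each as a minterm (a1·a2·¬a3, a1·a2·a3) and OR-ing them characterizes exactly where F=0, so F is the negation of that disjunction.

F(a1, a2, a3) = (((a1 · a2) · a3') + ((a1 · a2) · a3))'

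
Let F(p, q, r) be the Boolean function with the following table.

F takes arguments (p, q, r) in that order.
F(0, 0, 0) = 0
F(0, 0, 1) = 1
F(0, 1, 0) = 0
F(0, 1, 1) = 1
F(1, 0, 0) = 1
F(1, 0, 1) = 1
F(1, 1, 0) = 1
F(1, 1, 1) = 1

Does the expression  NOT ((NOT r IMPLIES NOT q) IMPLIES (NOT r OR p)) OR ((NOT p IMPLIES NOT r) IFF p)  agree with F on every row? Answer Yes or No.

Test each input against both F and the formula:
  p=0, q=0, r=0: formula gives 0, F = 0 ✓
  p=0, q=0, r=1: formula gives 1, F = 1 ✓
  p=0, q=1, r=0: formula gives 0, F = 0 ✓
  p=0, q=1, r=1: formula gives 1, F = 1 ✓
  p=1, q=0, r=0: formula gives 1, F = 1 ✓
  … (the remaining 3 rows also agree.)
No disagreement on any input; they are logically equivalent.

Yes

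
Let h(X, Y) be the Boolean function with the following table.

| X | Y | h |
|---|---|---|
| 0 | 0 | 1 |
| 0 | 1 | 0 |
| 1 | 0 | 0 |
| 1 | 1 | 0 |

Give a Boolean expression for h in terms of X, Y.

The output is 1 only when every input is 0 — NOR of all inputs.

h(X, Y) = ~(X | Y)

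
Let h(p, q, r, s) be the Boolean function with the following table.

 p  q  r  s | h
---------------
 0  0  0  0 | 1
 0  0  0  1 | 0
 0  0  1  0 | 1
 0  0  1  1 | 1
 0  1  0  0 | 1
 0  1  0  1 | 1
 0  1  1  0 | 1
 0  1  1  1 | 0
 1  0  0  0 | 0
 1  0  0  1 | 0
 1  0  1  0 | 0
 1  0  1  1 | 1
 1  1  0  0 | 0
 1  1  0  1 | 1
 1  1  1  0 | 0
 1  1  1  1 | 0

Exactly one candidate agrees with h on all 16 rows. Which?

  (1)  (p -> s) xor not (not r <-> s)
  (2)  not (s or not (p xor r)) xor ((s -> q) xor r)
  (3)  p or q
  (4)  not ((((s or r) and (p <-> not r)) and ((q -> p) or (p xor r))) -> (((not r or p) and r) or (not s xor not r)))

2

(1) fails at (0,0,0,0): the formula yields 0, h is 1.
(3) fails at (0,0,0,0): the formula yields 0, h is 1.
(4) fails at (0,0,0,0): the formula yields 0, h is 1.
(2) is the remaining candidate, and it agrees with h on all 16 inputs.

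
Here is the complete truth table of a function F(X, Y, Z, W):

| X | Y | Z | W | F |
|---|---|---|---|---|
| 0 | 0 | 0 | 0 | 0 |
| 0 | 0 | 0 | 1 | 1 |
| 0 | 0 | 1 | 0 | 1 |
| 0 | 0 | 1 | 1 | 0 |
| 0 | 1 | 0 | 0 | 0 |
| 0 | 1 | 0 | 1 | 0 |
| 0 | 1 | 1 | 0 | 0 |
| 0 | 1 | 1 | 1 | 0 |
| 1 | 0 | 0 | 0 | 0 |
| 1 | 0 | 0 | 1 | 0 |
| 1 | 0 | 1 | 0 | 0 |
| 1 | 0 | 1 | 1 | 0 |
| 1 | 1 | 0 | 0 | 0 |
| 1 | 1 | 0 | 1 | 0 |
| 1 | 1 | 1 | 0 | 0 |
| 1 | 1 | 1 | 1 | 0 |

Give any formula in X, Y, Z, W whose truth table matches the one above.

F(X, Y, Z, W) = (((NOT X AND NOT Y) AND NOT Z) AND W) OR (((NOT X AND NOT Y) AND Z) AND NOT W)

The 1-rows are (0,0,0,1), (0,0,1,0). Each contributes one minterm — ¬X·¬Y·¬Z·W; ¬X·¬Y·Z·¬W — and their disjunction is a sum-of-products form of F.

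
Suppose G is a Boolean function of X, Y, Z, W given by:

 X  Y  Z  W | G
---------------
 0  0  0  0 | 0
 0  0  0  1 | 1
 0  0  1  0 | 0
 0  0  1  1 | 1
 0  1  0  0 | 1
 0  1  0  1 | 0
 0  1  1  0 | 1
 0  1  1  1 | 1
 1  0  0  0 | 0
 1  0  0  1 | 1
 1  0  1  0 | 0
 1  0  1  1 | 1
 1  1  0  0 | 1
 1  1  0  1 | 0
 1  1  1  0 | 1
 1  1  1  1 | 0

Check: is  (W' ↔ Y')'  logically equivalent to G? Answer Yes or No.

Test each input against both G and the formula:
  X=0, Y=0, Z=0, W=0: formula gives 0, G = 0 ✓
  X=0, Y=0, Z=0, W=1: formula gives 1, G = 1 ✓
  X=0, Y=0, Z=1, W=0: formula gives 0, G = 0 ✓
  X=0, Y=0, Z=1, W=1: formula gives 1, G = 1 ✓
  …
  X=0, Y=1, Z=1, W=1: formula gives 0, but G = 1 ✗
A single disagreement suffices: at (0,1,1,1) they differ, so the formula does not compute G.

No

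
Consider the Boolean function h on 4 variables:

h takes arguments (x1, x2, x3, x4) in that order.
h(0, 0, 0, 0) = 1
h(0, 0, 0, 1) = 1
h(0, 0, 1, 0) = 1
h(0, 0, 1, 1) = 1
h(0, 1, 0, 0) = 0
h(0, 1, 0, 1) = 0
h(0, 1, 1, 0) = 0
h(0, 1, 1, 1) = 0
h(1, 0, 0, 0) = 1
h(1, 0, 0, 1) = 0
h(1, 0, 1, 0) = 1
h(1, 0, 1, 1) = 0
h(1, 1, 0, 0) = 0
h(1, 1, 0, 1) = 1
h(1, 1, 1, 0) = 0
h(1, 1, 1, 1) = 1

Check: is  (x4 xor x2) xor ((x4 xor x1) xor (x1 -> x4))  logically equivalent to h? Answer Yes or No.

Check the formula against h row by row:
  x1=0, x2=0, x3=0, x4=0: formula gives 1, h = 1 ✓
  x1=0, x2=0, x3=0, x4=1: formula gives 1, h = 1 ✓
  x1=0, x2=0, x3=1, x4=0: formula gives 1, h = 1 ✓
  x1=0, x2=0, x3=1, x4=1: formula gives 1, h = 1 ✓
  …and likewise for the remaining 12 rows.
Every row agrees, so the formula is equivalent.

Yes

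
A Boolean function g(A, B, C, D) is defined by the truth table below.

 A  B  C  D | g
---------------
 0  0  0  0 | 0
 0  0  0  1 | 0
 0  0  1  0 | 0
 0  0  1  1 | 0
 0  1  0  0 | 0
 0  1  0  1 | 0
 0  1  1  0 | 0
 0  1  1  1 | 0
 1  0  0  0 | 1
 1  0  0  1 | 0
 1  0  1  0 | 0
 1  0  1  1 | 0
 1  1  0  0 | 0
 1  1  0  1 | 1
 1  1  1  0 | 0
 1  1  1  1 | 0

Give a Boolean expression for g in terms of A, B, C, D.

Collect the rows where g=1 — (1,0,0,0), (1,1,0,1) — and write one minterm per row: A·¬B·¬C·¬D, A·B·¬C·D. Their union (logical OR) reproduces the table exactly.

g(A, B, C, D) = (((A · B') · C') · D') + (((A · B) · C') · D)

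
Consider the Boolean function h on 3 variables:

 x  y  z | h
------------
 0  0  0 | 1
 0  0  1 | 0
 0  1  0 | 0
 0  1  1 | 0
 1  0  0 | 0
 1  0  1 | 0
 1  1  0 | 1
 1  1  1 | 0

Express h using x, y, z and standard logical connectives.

h=1 on 2 inputs: (0,0,0), (1,1,0). Reading each as a conjunction of literals (¬x·¬y·¬z, x·y·¬z) and taking the OR gives the canonical DNF.

h(x, y, z) = ((~x & ~y) & ~z) | ((x & y) & ~z)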